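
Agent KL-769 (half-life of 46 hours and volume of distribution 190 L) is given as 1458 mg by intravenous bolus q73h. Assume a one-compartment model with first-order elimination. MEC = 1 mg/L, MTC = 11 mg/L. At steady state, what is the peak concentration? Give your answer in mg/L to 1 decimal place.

k = ln2/t½ = ln2/46 ≈ 0.015068 h⁻¹; fraction remaining f = e^(−kτ) = e^(−0.015068×73) ≈ 0.3329.
At steady state, accumulation factor R = 1/(1 − e^(−kτ)) ≈ 1.4990.
Each bolus raises the concentration by D/Vd = 1458/190 ≈ 7.674 mg/L.
Steady-state peak Cmax,ss = C₀·R ≈ 7.674 × 1.4990 ≈ 11.503 mg/L.
Peak 11.5 mg/L vs MTC 11 mg/L: exceeds toxic threshold.

11.5 mg/L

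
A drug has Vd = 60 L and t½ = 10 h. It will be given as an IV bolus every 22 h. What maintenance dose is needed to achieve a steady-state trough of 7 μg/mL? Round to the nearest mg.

1510 mg

τ/t½ = 22/10 ≈ 2.2, so f = (1/2)^(22/10) ≈ 0.217638.
Cmin,ss = (D/Vd)·f/(1−f), so D = Cmin,ss·Vd·(1−f)/f.
D = 7 × 60 × (1−f)/f ≈ 7 × 60 × 3.59479 ≈ 1509.81 mg.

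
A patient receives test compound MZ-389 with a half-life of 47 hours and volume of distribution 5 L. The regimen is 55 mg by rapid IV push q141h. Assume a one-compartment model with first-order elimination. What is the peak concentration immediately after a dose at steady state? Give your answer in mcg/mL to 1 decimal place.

12.6 mcg/mL

τ = 141 h = 3 half-lives, so f = (1/2)^3 = 0.125.
At steady state, R = 1/(1 − 0.125) = 8/7.
Single-dose peak C₀ = D/Vd = 55/5 = 11 mcg/mL.
Steady-state peak Cmax,ss = C₀·R = 11 × 8/7 ≈ 12.571 mcg/mL.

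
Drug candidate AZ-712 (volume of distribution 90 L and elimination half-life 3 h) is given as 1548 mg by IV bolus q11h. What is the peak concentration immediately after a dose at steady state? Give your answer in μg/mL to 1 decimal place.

18.7 μg/mL

k = ln2/t½ = ln2/3 ≈ 0.231049 h⁻¹; fraction remaining f = e^(−kτ) = e^(−0.231049×11) ≈ 0.0787.
At steady state, accumulation factor R = 1/(1 − e^(−kτ)) ≈ 1.0854.
Each bolus raises the concentration by D/Vd = 1548/90 ≈ 17.200 μg/mL.
Cmax,ss = C₀/(1 − f) ≈ 17.200/0.9213 ≈ 18.669 μg/mL.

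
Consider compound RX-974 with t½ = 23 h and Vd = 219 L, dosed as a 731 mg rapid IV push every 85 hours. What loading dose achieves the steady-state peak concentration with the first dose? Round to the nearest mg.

792 mg

f = (1/2)^(85/23) ≈ 0.077179; accumulation ratio R = 1/(1−f) ≈ 1.08363.
Loading dose to hit Cmax,ss on first dose: D_load = D_maint·R ≈ 731 × 1.08363 ≈ 792.13 mg.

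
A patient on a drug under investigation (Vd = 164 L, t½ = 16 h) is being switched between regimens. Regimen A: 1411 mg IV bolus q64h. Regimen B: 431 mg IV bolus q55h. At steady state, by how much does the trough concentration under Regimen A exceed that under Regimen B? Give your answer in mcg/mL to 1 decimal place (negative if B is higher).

0.3 mcg/mL

Regimen A: f = (1/2)^(64/16) ≈ 0.0625; Cmin,ss = (1411/164)·f/(1−f) ≈ 0.574 mcg/mL.
Regimen B: f = (1/2)^(55/16) ≈ 0.0923; Cmin,ss = (431/164)·f/(1−f) ≈ 0.267 mcg/mL.
Difference ≈ 0.574 − 0.267 ≈ 0.307 mcg/mL.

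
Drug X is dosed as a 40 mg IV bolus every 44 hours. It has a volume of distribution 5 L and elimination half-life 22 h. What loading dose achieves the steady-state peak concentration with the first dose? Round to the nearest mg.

53 mg

f = (1/2)^(44/22) ≈ 0.250000; accumulation ratio R = 1/(1−f) ≈ 1.33333.
Loading dose to hit Cmax,ss on first dose: D_load = D_maint·R ≈ 40 × 1.33333 ≈ 53.33 mg.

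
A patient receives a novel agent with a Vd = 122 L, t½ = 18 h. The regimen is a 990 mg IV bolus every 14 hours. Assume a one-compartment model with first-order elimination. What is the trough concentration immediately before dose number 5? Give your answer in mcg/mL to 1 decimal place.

f = (1/2)^(τ/t½) = (1/2)^(14/18) ≈ 0.5833.
C₀ = D/Vd = 990/122 ≈ 8.115 mcg/mL.
Before the 5th dose, 4 doses have been given. Superposition: Cmin = C₀·(f + f² + … + f^4).
≈ 8.115 × (0.5833 + 0.3402 + 0.1985 + 0.1158) ≈ 8.115 × 1.2378 ≈ 10.045 mcg/mL.

10.0 mcg/mL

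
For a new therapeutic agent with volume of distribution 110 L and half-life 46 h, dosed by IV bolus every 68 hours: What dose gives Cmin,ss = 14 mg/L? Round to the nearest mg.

τ/t½ = 68/46 ≈ 1.4783, so f = (1/2)^(68/46) ≈ 0.358921.
Cmin,ss = (D/Vd)·f/(1−f), so D = Cmin,ss·Vd·(1−f)/f.
D = 14 × 110 × (1−f)/f ≈ 14 × 110 × 1.78613 ≈ 2750.64 mg.

2751 mg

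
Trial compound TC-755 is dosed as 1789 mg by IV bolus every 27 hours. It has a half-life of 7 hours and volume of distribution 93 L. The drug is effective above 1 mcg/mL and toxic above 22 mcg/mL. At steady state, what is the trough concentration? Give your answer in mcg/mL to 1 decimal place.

1.4 mcg/mL

Over one 27-h interval, 27/7 ≈ 3.8571 half-lives elapse, leaving f ≈ 0.0690 of each dose.
Accumulation ratio R = 1/(1 − f) ≈ 1/0.9310 ≈ 1.0741.
Each bolus raises the concentration by D/Vd = 1789/93 ≈ 19.237 mcg/mL.
Cmax,ss = C₀/(1 − f) ≈ 19.237/0.9310 ≈ 20.663 mcg/mL.
One interval later, Cmin,ss = Cmax,ss·e^(−kτ) ≈ 20.663 × 0.0690 ≈ 1.426 mcg/mL.
Trough 1.4 mcg/mL vs MEC 1 mcg/mL: adequate.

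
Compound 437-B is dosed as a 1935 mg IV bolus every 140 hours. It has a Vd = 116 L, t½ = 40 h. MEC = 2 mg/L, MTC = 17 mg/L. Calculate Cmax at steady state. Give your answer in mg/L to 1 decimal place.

Over one 140-h interval, 140/40 ≈ 3.5 half-lives elapse, leaving f ≈ 0.0884 of each dose.
At steady state, accumulation factor R = 1/(1 − e^(−kτ)) ≈ 1.0970.
Single-dose peak C₀ = D/Vd = 1935/116 ≈ 16.681 mg/L.
Steady-state peak Cmax,ss = C₀·R ≈ 16.681 × 1.0970 ≈ 18.299 mg/L.
Peak 18.3 mg/L vs MTC 17 mg/L: exceeds toxic threshold.

18.3 mg/L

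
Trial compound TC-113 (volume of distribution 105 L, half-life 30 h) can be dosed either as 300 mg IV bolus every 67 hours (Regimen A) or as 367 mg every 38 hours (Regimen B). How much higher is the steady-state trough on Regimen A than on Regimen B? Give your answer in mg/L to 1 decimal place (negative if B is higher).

Regimen A: f = (1/2)^(67/30) ≈ 0.2127; Cmin,ss = (300/105)·f/(1−f) ≈ 0.772 mg/L.
Regimen B: f = (1/2)^(38/30) ≈ 0.4156; Cmin,ss = (367/105)·f/(1−f) ≈ 2.486 mg/L.
Difference ≈ 0.772 − 2.486 ≈ -1.714 mg/L.

-1.7 mg/L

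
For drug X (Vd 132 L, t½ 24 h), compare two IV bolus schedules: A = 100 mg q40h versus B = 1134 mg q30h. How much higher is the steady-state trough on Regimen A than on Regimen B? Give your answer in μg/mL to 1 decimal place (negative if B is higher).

-5.9 μg/mL

Regimen A: f = (1/2)^(40/24) ≈ 0.3150; Cmin,ss = (100/132)·f/(1−f) ≈ 0.348 μg/mL.
Regimen B: f = (1/2)^(30/24) ≈ 0.4204; Cmin,ss = (1134/132)·f/(1−f) ≈ 6.231 μg/mL.
Difference ≈ 0.348 − 6.231 ≈ -5.883 μg/mL.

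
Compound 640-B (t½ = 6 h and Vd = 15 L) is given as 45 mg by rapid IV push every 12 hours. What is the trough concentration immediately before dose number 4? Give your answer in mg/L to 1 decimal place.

f = (1/2)^(τ/t½) = (1/2)^(12/6) ≈ 0.2500.
C₀ = D/Vd = 45/15 ≈ 3.000 mg/L.
Before the 4th dose, 3 doses have been given. Superposition: Cmin = C₀·(f + f² + … + f^3).
≈ 3.000 × (0.2500 + 0.0625 + 0.0156) ≈ 3.000 × 0.3281 ≈ 0.984 mg/L.

1.0 mg/L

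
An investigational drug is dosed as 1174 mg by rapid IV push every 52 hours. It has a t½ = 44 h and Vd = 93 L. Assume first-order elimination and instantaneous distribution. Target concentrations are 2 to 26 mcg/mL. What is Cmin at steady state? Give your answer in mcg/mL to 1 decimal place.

k = ln2/t½ = ln2/44 ≈ 0.015753 h⁻¹; fraction remaining f = e^(−kτ) = e^(−0.015753×52) ≈ 0.4408.
At steady state, accumulation factor R = 1/(1 − e^(−kτ)) ≈ 1.7883.
Each bolus raises the concentration by D/Vd = 1174/93 ≈ 12.624 mcg/mL.
Steady-state peak Cmax,ss = C₀·R ≈ 12.624 × 1.7883 ≈ 22.575 mcg/mL.
One interval later, Cmin,ss = Cmax,ss·e^(−kτ) ≈ 22.575 × 0.4408 ≈ 9.951 mcg/mL.
Trough 10.0 mcg/mL vs MEC 2 mcg/mL: adequate.

10.0 mcg/mL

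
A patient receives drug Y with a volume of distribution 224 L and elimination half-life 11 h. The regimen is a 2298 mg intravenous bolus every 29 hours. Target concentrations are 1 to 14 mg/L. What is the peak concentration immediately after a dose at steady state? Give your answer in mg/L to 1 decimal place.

Over one 29-h interval, 29/11 ≈ 2.6364 half-lives elapse, leaving f ≈ 0.1608 of each dose.
Accumulation ratio R = 1/(1 − f) ≈ 1/0.8392 ≈ 1.1916.
Each bolus raises the concentration by D/Vd = 2298/224 ≈ 10.259 mg/L.
Steady-state peak Cmax,ss = C₀·R ≈ 10.259 × 1.1916 ≈ 12.225 mg/L.
Peak 12.2 mg/L vs MTC 14 mg/L: below toxic threshold.

12.2 mg/L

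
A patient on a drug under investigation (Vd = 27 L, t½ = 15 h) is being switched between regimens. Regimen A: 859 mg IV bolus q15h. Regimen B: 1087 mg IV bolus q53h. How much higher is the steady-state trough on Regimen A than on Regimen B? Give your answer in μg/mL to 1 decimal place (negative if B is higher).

Regimen A: f = (1/2)^(15/15) ≈ 0.5000; Cmin,ss = (859/27)·f/(1−f) ≈ 31.815 μg/mL.
Regimen B: f = (1/2)^(53/15) ≈ 0.0864; Cmin,ss = (1087/27)·f/(1−f) ≈ 3.807 μg/mL.
Difference ≈ 31.815 − 3.807 ≈ 28.008 μg/mL.

28.0 μg/mL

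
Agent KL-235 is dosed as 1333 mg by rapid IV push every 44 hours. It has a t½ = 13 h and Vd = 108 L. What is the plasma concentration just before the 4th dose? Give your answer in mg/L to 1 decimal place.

1.3 mg/L

f = (1/2)^(τ/t½) = (1/2)^(44/13) ≈ 0.0957.
C₀ = D/Vd = 1333/108 ≈ 12.343 mg/L.
Before the 4th dose, 3 doses have been given. Superposition: Cmin = C₀·(f + f² + … + f^3).
≈ 12.343 × (0.0957 + 0.0092 + 0.0009) ≈ 12.343 × 0.1058 ≈ 1.306 mg/L.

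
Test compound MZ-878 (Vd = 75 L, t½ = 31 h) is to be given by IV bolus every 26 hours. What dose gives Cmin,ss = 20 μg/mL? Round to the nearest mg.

τ/t½ = 26/31 ≈ 0.83871, so f = (1/2)^(26/31) ≈ 0.559143.
Cmin,ss = (D/Vd)·f/(1−f), so D = Cmin,ss·Vd·(1−f)/f.
D = 20 × 75 × (1−f)/f ≈ 20 × 75 × 0.78845 ≈ 1182.67 mg.

1183 mg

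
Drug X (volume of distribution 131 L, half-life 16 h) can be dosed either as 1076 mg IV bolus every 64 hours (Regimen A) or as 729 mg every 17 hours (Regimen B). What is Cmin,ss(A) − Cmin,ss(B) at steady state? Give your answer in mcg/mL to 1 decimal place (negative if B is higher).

-4.6 mcg/mL

Regimen A: f = (1/2)^(64/16) ≈ 0.0625; Cmin,ss = (1076/131)·f/(1−f) ≈ 0.548 mcg/mL.
Regimen B: f = (1/2)^(17/16) ≈ 0.4788; Cmin,ss = (729/131)·f/(1−f) ≈ 5.112 mcg/mL.
Difference ≈ 0.548 − 5.112 ≈ -4.564 mcg/mL.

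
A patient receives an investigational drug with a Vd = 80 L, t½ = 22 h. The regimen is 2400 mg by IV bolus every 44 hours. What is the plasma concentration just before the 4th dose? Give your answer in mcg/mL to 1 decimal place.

f = (1/2)^(τ/t½) = (1/2)^(44/22) ≈ 0.2500.
C₀ = D/Vd = 2400/80 ≈ 30.000 mcg/mL.
Before the 4th dose, 3 doses have been given. Superposition: Cmin = C₀·(f + f² + … + f^3).
≈ 30.000 × (0.2500 + 0.0625 + 0.0156) ≈ 30.000 × 0.3281 ≈ 9.843 mcg/mL.

9.8 mcg/mL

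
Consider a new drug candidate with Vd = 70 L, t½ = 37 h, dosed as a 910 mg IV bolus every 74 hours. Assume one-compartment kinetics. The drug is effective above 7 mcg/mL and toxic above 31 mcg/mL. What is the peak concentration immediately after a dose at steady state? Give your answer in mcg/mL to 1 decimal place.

17.3 mcg/mL

The dosing interval is 2 half-lives, so f = 2^(−2) = 0.25.
Accumulation ratio R = 1/(1 − f) = 1/0.75 = 4/3.
Single-dose peak C₀ = D/Vd = 910/70 = 13 mcg/mL.
Steady-state peak Cmax,ss = C₀·R = 13 × 4/3 ≈ 17.333 mcg/mL.
Peak 17.3 mcg/mL vs MTC 31 mcg/mL: below toxic threshold.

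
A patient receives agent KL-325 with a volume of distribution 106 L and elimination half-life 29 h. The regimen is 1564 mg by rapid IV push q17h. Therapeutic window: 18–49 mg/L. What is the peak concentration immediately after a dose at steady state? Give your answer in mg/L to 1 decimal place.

44.2 mg/L

k = ln2/t½ = ln2/29 ≈ 0.023902 h⁻¹; fraction remaining f = e^(−kτ) = e^(−0.023902×17) ≈ 0.6661.
At steady state, accumulation factor R = 1/(1 − e^(−kτ)) ≈ 2.9949.
Single-dose peak C₀ = D/Vd = 1564/106 ≈ 14.755 mg/L.
Steady-state peak Cmax,ss = C₀·R ≈ 14.755 × 2.9949 ≈ 44.190 mg/L.
Peak 44.2 mg/L vs MTC 49 mg/L: below toxic threshold.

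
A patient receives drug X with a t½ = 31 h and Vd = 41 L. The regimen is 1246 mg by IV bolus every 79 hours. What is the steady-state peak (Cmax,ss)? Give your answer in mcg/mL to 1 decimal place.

τ/t½ = 79/31 ≈ 2.5484, so fraction remaining f = (1/2)^(79/31) ≈ 0.1709.
Accumulation ratio R = 1/(1 − f) ≈ 1/0.8291 ≈ 1.2061.
Single-dose peak C₀ = D/Vd = 1246/41 ≈ 30.390 mcg/mL.
Steady-state peak Cmax,ss = C₀·R ≈ 30.390 × 1.2061 ≈ 36.653 mcg/mL.

36.7 mcg/mL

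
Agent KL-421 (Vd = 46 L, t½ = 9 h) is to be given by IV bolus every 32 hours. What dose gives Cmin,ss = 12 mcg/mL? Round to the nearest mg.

τ/t½ = 32/9 ≈ 3.5556, so f = (1/2)^(32/9) ≈ 0.085049.
Cmin,ss = (D/Vd)·f/(1−f), so D = Cmin,ss·Vd·(1−f)/f.
D = 12 × 46 × (1−f)/f ≈ 12 × 46 × 10.75793 ≈ 5938.38 mg.

5938 mg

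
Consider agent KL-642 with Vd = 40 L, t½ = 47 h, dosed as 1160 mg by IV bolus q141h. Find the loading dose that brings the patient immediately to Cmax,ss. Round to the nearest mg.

1326 mg

f = (1/2)^(141/47) ≈ 0.125000; accumulation ratio R = 1/(1−f) ≈ 1.14286.
Loading dose to hit Cmax,ss on first dose: D_load = D_maint·R ≈ 1160 × 1.14286 ≈ 1325.72 mg.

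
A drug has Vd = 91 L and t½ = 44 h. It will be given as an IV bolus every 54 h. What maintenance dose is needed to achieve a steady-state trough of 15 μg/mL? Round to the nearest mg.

1831 mg

τ/t½ = 54/44 ≈ 1.2273, so f = (1/2)^(54/44) ≈ 0.427124.
Cmin,ss = (D/Vd)·f/(1−f), so D = Cmin,ss·Vd·(1−f)/f.
D = 15 × 91 × (1−f)/f ≈ 15 × 91 × 1.34124 ≈ 1830.79 mg.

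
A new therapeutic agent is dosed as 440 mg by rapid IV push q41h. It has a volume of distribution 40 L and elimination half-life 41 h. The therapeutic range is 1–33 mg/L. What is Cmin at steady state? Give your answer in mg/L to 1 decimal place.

τ = 41 h = 1 half-life, so f = (1/2)^1 = 0.5.
At steady state, R = 1/(1 − 0.5) = 2/1.
Single-dose peak C₀ = D/Vd = 440/40 = 11 mg/L.
Steady-state peak Cmax,ss = C₀·R = 11 × 2/1 ≈ 22.000 mg/L.
Steady-state trough Cmin,ss = Cmax,ss·f ≈ 22.000 × 0.5 ≈ 11.000 mg/L.
Trough 11.0 mg/L vs MEC 1 mg/L: adequate.

11.0 mg/L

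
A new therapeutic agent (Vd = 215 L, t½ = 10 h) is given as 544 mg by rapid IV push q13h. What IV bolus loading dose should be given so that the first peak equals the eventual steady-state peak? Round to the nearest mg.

f = (1/2)^(13/10) ≈ 0.406126; accumulation ratio R = 1/(1−f) ≈ 1.68386.
Loading dose to hit Cmax,ss on first dose: D_load = D_maint·R ≈ 544 × 1.68386 ≈ 916.02 mg.

916 mg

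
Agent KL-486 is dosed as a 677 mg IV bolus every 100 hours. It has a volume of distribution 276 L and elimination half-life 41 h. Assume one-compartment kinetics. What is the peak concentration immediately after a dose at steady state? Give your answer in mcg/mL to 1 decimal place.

k = ln2/t½ = ln2/41 ≈ 0.016906 h⁻¹; fraction remaining f = e^(−kτ) = e^(−0.016906×100) ≈ 0.1844.
Accumulation ratio R = 1/(1 − f) ≈ 1/0.8156 ≈ 1.2261.
Single-dose peak C₀ = D/Vd = 677/276 ≈ 2.453 mcg/mL.
Cmax,ss = C₀/(1 − f) ≈ 2.453/0.8156 ≈ 3.008 mcg/mL.

3.0 mcg/mL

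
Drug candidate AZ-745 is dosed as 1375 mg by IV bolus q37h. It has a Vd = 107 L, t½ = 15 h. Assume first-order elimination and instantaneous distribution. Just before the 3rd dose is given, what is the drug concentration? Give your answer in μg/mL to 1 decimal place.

f = (1/2)^(τ/t½) = (1/2)^(37/15) ≈ 0.1809.
C₀ = D/Vd = 1375/107 ≈ 12.850 μg/mL.
Before the 3rd dose, 2 doses have been given. Superposition: Cmin = C₀·(f + f²).
≈ 12.850 × (0.1809 + 0.0327) ≈ 12.850 × 0.2136 ≈ 2.745 μg/mL.

2.7 μg/mL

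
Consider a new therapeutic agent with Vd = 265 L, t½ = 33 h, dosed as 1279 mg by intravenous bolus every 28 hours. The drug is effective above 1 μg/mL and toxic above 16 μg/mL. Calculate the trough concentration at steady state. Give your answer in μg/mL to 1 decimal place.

6.0 μg/mL

τ/t½ = 28/33 ≈ 0.84848, so fraction remaining f = (1/2)^(28/33) ≈ 0.5554.
Each bolus raises the concentration by D/Vd = 1279/265 ≈ 4.826 μg/mL.
Steady-state trough Cmin,ss = C₀·f/(1−f) ≈ 4.826 × 0.5554/0.4446 ≈ 6.029 μg/mL.
Trough 6.0 μg/mL vs MEC 1 μg/mL: adequate.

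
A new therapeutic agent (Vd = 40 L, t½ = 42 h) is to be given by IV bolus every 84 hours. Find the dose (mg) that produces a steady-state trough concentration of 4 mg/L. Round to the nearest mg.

τ/t½ = 84/42 ≈ 2, so f = (1/2)^(84/42) ≈ 0.250000.
Cmin,ss = (D/Vd)·f/(1−f), so D = Cmin,ss·Vd·(1−f)/f.
D = 4 × 40 × (1−f)/f ≈ 4 × 40 × 3.00000 ≈ 480.00 mg.

480 mg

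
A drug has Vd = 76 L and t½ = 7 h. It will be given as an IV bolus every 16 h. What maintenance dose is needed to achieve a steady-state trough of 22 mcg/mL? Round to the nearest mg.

6481 mg

τ/t½ = 16/7 ≈ 2.2857, so f = (1/2)^(16/7) ≈ 0.205084.
Cmin,ss = (D/Vd)·f/(1−f), so D = Cmin,ss·Vd·(1−f)/f.
D = 22 × 76 × (1−f)/f ≈ 22 × 76 × 3.87605 ≈ 6480.76 mg.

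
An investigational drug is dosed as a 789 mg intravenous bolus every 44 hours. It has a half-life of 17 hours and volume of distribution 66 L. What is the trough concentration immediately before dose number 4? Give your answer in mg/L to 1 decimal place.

f = (1/2)^(τ/t½) = (1/2)^(44/17) ≈ 0.1663.
C₀ = D/Vd = 789/66 ≈ 11.955 mg/L.
Before the 4th dose, 3 doses have been given. Superposition: Cmin = C₀·(f + f² + … + f^3).
≈ 11.955 × (0.1663 + 0.0277 + 0.0046) ≈ 11.955 × 0.1986 ≈ 2.374 mg/L.

2.4 mg/L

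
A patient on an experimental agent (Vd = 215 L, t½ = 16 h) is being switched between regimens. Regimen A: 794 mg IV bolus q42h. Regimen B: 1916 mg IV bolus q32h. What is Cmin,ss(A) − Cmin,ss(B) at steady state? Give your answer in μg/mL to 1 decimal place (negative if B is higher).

Regimen A: f = (1/2)^(42/16) ≈ 0.1621; Cmin,ss = (794/215)·f/(1−f) ≈ 0.714 μg/mL.
Regimen B: f = (1/2)^(32/16) ≈ 0.2500; Cmin,ss = (1916/215)·f/(1−f) ≈ 2.971 μg/mL.
Difference ≈ 0.714 − 2.971 ≈ -2.257 μg/mL.

-2.3 μg/mL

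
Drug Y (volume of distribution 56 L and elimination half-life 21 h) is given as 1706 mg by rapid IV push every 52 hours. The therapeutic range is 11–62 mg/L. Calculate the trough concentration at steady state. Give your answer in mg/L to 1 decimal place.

τ/t½ = 52/21 ≈ 2.4762, so fraction remaining f = (1/2)^(52/21) ≈ 0.1797.
At steady state, accumulation factor R = 1/(1 − e^(−kτ)) ≈ 1.2191.
Each bolus raises the concentration by D/Vd = 1706/56 ≈ 30.464 mg/L.
Cmax,ss = C₀/(1 − f) ≈ 30.464/0.8203 ≈ 37.138 mg/L.
Steady-state trough Cmin,ss = Cmax,ss·f ≈ 37.138 × 0.1797 ≈ 6.674 mg/L.
Trough 6.7 mg/L vs MEC 11 mg/L: subtherapeutic.

6.7 mg/L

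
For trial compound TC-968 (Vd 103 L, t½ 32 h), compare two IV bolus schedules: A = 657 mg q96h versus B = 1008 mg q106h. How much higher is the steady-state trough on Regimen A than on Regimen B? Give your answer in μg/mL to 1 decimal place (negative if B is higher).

-0.2 μg/mL

Regimen A: f = (1/2)^(96/32) ≈ 0.1250; Cmin,ss = (657/103)·f/(1−f) ≈ 0.911 μg/mL.
Regimen B: f = (1/2)^(106/32) ≈ 0.1007; Cmin,ss = (1008/103)·f/(1−f) ≈ 1.096 μg/mL.
Difference ≈ 0.911 − 1.096 ≈ -0.185 μg/mL.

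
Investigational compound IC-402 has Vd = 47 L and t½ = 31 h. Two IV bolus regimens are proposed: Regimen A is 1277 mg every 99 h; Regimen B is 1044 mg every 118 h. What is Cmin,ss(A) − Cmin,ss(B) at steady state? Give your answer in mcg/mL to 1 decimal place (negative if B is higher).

Regimen A: f = (1/2)^(99/31) ≈ 0.1093; Cmin,ss = (1277/47)·f/(1−f) ≈ 3.334 mcg/mL.
Regimen B: f = (1/2)^(118/31) ≈ 0.0715; Cmin,ss = (1044/47)·f/(1−f) ≈ 1.711 mcg/mL.
Difference ≈ 3.334 − 1.711 ≈ 1.623 mcg/mL.

1.6 mcg/mL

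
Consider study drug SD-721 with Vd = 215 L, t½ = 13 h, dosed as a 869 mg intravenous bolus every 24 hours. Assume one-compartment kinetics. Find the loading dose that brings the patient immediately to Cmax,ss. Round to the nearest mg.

f = (1/2)^(24/13) ≈ 0.278133; accumulation ratio R = 1/(1−f) ≈ 1.38530.
Loading dose to hit Cmax,ss on first dose: D_load = D_maint·R ≈ 869 × 1.38530 ≈ 1203.83 mg.

1204 mg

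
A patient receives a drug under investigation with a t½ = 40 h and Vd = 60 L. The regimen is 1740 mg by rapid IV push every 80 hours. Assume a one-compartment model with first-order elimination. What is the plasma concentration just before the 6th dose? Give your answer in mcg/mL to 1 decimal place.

9.7 mcg/mL

f = (1/2)^(τ/t½) = (1/2)^(80/40) ≈ 0.2500.
C₀ = D/Vd = 1740/60 ≈ 29.000 mcg/mL.
Before the 6th dose, 5 doses have been given. Superposition: Cmin = C₀·(f + f² + … + f^5).
≈ 29.000 × (0.2500 + 0.0625 + 0.0156 + 0.0039 + 0.0010) ≈ 29.000 × 0.3330 ≈ 9.657 mcg/mL.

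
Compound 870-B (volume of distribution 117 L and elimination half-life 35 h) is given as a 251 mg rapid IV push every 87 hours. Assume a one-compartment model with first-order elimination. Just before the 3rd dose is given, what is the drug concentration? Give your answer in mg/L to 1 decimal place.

f = (1/2)^(τ/t½) = (1/2)^(87/35) ≈ 0.1785.
C₀ = D/Vd = 251/117 ≈ 2.145 mg/L.
Before the 3rd dose, 2 doses have been given. Superposition: Cmin = C₀·(f + f²).
≈ 2.145 × (0.1785 + 0.0319) ≈ 2.145 × 0.2104 ≈ 0.451 mg/L.

0.5 mg/L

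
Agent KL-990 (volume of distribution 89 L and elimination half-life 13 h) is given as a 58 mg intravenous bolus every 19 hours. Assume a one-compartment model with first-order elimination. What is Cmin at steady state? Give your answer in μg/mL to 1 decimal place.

τ/t½ = 19/13 ≈ 1.4615, so fraction remaining f = (1/2)^(19/13) ≈ 0.3631.
Each bolus raises the concentration by D/Vd = 58/89 ≈ 0.652 μg/mL.
Steady-state trough Cmin,ss = C₀·f/(1−f) ≈ 0.652 × 0.3631/0.6369 ≈ 0.372 μg/mL.

0.4 μg/mL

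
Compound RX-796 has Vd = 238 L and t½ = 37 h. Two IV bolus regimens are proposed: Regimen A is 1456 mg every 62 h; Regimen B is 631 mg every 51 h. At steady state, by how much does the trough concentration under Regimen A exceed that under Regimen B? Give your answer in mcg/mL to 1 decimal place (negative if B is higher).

Regimen A: f = (1/2)^(62/37) ≈ 0.3130; Cmin,ss = (1456/238)·f/(1−f) ≈ 2.787 mcg/mL.
Regimen B: f = (1/2)^(51/37) ≈ 0.3847; Cmin,ss = (631/238)·f/(1−f) ≈ 1.658 mcg/mL.
Difference ≈ 2.787 − 1.658 ≈ 1.129 mcg/mL.

1.1 mcg/mL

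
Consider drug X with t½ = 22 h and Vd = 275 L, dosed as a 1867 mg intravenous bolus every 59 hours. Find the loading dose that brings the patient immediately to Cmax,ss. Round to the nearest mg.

2212 mg

f = (1/2)^(59/22) ≈ 0.155845; accumulation ratio R = 1/(1−f) ≈ 1.18462.
Loading dose to hit Cmax,ss on first dose: D_load = D_maint·R ≈ 1867 × 1.18462 ≈ 2211.69 mg.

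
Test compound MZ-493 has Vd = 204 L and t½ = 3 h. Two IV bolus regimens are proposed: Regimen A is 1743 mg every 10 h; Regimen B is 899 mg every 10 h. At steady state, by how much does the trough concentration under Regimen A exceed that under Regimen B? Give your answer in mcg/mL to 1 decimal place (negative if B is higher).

0.5 mcg/mL

Regimen A: f = (1/2)^(10/3) ≈ 0.0992; Cmin,ss = (1743/204)·f/(1−f) ≈ 0.941 mcg/mL.
Regimen B: f = (1/2)^(10/3) ≈ 0.0992; Cmin,ss = (899/204)·f/(1−f) ≈ 0.485 mcg/mL.
Difference ≈ 0.941 − 0.485 ≈ 0.456 mcg/mL.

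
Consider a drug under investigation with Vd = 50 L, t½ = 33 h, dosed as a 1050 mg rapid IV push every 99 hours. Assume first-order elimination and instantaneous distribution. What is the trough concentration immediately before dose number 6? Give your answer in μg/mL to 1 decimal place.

f = (1/2)^(τ/t½) = (1/2)^(99/33) ≈ 0.1250.
C₀ = D/Vd = 1050/50 ≈ 21.000 μg/mL.
Before the 6th dose, 5 doses have been given. Superposition: Cmin = C₀·(f + f² + … + f^5).
≈ 21.000 × (0.1250 + 0.0156 + 0.0020 + 0.0002 + 0.0000) ≈ 21.000 × 0.1428 ≈ 2.999 μg/mL.

3.0 μg/mL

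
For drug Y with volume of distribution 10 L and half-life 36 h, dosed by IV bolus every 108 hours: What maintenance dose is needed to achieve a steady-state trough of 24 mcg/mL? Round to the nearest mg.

τ/t½ = 108/36 ≈ 3, so f = (1/2)^(108/36) ≈ 0.125000.
Cmin,ss = (D/Vd)·f/(1−f), so D = Cmin,ss·Vd·(1−f)/f.
D = 24 × 10 × (1−f)/f ≈ 24 × 10 × 7.00000 ≈ 1680.00 mg.

1680 mg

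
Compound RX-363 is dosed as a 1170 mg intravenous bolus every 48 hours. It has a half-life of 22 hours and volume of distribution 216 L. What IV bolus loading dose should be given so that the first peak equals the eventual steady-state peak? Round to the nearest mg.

f = (1/2)^(48/22) ≈ 0.220398; accumulation ratio R = 1/(1−f) ≈ 1.28271.
Loading dose to hit Cmax,ss on first dose: D_load = D_maint·R ≈ 1170 × 1.28271 ≈ 1500.77 mg.

1501 mg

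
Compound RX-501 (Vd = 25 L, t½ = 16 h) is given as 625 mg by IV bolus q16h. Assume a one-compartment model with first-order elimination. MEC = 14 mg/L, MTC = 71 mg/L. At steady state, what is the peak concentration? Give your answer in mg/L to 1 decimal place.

τ = 16 h = 1 half-life, so f = (1/2)^1 = 0.5.
Accumulation ratio R = 1/(1 − f) = 1/0.5 = 2/1.
Single-dose peak C₀ = D/Vd = 625/25 = 25 mg/L.
Steady-state peak Cmax,ss = C₀·R = 25 × 2/1 ≈ 50.000 mg/L.
Peak 50.0 mg/L vs MTC 71 mg/L: below toxic threshold.

50.0 mg/L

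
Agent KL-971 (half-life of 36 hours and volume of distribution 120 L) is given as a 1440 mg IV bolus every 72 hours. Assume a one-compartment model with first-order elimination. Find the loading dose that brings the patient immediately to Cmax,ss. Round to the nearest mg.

1920 mg

f = (1/2)^(72/36) ≈ 0.250000; accumulation ratio R = 1/(1−f) ≈ 1.33333.
Loading dose to hit Cmax,ss on first dose: D_load = D_maint·R ≈ 1440 × 1.33333 ≈ 1920.00 mg.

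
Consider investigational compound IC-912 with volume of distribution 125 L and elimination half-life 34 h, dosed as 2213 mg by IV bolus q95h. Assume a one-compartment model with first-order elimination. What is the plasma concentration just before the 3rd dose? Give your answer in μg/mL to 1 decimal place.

f = (1/2)^(τ/t½) = (1/2)^(95/34) ≈ 0.1442.
C₀ = D/Vd = 2213/125 ≈ 17.704 μg/mL.
Before the 3rd dose, 2 doses have been given. Superposition: Cmin = C₀·(f + f²).
≈ 17.704 × (0.1442 + 0.0208) ≈ 17.704 × 0.1650 ≈ 2.921 μg/mL.

2.9 μg/mL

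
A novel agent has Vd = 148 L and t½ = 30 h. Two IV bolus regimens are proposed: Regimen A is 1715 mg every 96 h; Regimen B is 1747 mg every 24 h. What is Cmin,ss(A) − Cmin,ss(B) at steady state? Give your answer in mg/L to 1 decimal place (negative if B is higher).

-14.5 mg/L

Regimen A: f = (1/2)^(96/30) ≈ 0.1088; Cmin,ss = (1715/148)·f/(1−f) ≈ 1.415 mg/L.
Regimen B: f = (1/2)^(24/30) ≈ 0.5743; Cmin,ss = (1747/148)·f/(1−f) ≈ 15.925 mg/L.
Difference ≈ 1.415 − 15.925 ≈ -14.510 mg/L.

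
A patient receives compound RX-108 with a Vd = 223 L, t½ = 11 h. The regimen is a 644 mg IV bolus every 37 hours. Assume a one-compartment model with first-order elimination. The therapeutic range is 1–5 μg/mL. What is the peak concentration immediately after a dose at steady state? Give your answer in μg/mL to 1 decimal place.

τ/t½ = 37/11 ≈ 3.3636, so fraction remaining f = (1/2)^(37/11) ≈ 0.0972.
Accumulation ratio R = 1/(1 − f) ≈ 1/0.9028 ≈ 1.1077.
Single-dose peak C₀ = D/Vd = 644/223 ≈ 2.888 μg/mL.
Cmax,ss = C₀/(1 − f) ≈ 2.888/0.9028 ≈ 3.199 μg/mL.
Peak 3.2 μg/mL vs MTC 5 μg/mL: below toxic threshold.

3.2 μg/mL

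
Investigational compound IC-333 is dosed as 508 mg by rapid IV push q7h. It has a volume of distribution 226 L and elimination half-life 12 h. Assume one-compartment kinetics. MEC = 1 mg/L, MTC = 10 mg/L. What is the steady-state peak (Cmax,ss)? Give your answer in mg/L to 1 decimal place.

6.8 mg/L

Over one 7-h interval, 7/12 ≈ 0.58333 half-lives elapse, leaving f ≈ 0.6674 of each dose.
Accumulation ratio R = 1/(1 − f) ≈ 1/0.3326 ≈ 3.0066.
Each bolus raises the concentration by D/Vd = 508/226 ≈ 2.248 mg/L.
Cmax,ss = C₀/(1 − f) ≈ 2.248/0.3326 ≈ 6.759 mg/L.
Peak 6.8 mg/L vs MTC 10 mg/L: below toxic threshold.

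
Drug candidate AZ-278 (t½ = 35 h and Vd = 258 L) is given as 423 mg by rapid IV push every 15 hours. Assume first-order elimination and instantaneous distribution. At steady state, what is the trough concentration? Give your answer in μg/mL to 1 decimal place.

4.7 μg/mL

Over one 15-h interval, 15/35 ≈ 0.42857 half-lives elapse, leaving f ≈ 0.7430 of each dose.
At steady state, accumulation factor R = 1/(1 − e^(−kτ)) ≈ 3.8911.
Single-dose peak C₀ = D/Vd = 423/258 ≈ 1.640 μg/mL.
Steady-state peak Cmax,ss = C₀·R ≈ 1.640 × 3.8911 ≈ 6.381 μg/mL.
One interval later, Cmin,ss = Cmax,ss·e^(−kτ) ≈ 6.381 × 0.7430 ≈ 4.741 μg/mL.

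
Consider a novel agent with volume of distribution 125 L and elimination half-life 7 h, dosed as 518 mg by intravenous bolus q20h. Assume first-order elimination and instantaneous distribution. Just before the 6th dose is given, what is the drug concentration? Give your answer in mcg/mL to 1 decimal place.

f = (1/2)^(τ/t½) = (1/2)^(20/7) ≈ 0.1380.
C₀ = D/Vd = 518/125 ≈ 4.144 mcg/mL.
Before the 6th dose, 5 doses have been given. Superposition: Cmin = C₀·(f + f² + … + f^5).
≈ 4.144 × (0.1380 + 0.0190 + 0.0026 + 0.0004 + 0.0001) ≈ 4.144 × 0.1601 ≈ 0.663 mcg/mL.

0.7 mcg/mL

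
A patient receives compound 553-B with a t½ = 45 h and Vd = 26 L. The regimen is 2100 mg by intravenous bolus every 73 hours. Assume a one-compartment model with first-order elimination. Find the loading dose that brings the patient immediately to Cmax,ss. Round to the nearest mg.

f = (1/2)^(73/45) ≈ 0.324835; accumulation ratio R = 1/(1−f) ≈ 1.48112.
Loading dose to hit Cmax,ss on first dose: D_load = D_maint·R ≈ 2100 × 1.48112 ≈ 3110.35 mg.

3110 mg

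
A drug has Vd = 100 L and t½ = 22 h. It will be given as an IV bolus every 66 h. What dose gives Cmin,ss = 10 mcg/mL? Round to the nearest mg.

τ/t½ = 66/22 ≈ 3, so f = (1/2)^(66/22) ≈ 0.125000.
Cmin,ss = (D/Vd)·f/(1−f), so D = Cmin,ss·Vd·(1−f)/f.
D = 10 × 100 × (1−f)/f ≈ 10 × 100 × 7.00000 ≈ 7000.00 mg.

7000 mg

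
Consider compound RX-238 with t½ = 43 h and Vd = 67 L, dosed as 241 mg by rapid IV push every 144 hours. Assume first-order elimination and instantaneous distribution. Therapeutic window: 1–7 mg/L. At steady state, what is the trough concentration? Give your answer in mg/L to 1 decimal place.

0.4 mg/L

τ/t½ = 144/43 ≈ 3.3488, so fraction remaining f = (1/2)^(144/43) ≈ 0.0982.
Single-dose peak C₀ = D/Vd = 241/67 ≈ 3.597 mg/L.
Steady-state trough Cmin,ss = C₀·f/(1−f) ≈ 3.597 × 0.0982/0.9018 ≈ 0.392 mg/L.
Trough 0.4 mg/L vs MEC 1 mg/L: subtherapeutic.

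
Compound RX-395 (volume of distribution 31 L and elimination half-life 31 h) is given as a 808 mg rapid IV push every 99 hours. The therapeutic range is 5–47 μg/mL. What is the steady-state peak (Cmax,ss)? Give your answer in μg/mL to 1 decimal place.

29.3 μg/mL

k = ln2/t½ = ln2/31 ≈ 0.022360 h⁻¹; fraction remaining f = e^(−kτ) = e^(−0.022360×99) ≈ 0.1093.
At steady state, accumulation factor R = 1/(1 − e^(−kτ)) ≈ 1.1227.
Single-dose peak C₀ = D/Vd = 808/31 ≈ 26.065 μg/mL.
Cmax,ss = C₀/(1 − f) ≈ 26.065/0.8907 ≈ 29.264 μg/mL.
Peak 29.3 μg/mL vs MTC 47 μg/mL: below toxic threshold.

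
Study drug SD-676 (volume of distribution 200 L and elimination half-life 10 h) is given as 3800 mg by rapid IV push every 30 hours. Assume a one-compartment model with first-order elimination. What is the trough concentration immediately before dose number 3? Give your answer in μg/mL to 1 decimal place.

f = (1/2)^(τ/t½) = (1/2)^(30/10) ≈ 0.1250.
C₀ = D/Vd = 3800/200 ≈ 19.000 μg/mL.
Before the 3rd dose, 2 doses have been given. Superposition: Cmin = C₀·(f + f²).
≈ 19.000 × (0.1250 + 0.0156) ≈ 19.000 × 0.1406 ≈ 2.671 μg/mL.

2.7 μg/mL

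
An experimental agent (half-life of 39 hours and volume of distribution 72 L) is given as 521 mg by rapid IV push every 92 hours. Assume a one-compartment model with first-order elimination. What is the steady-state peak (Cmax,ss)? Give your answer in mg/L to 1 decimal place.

τ/t½ = 92/39 ≈ 2.359, so fraction remaining f = (1/2)^(92/39) ≈ 0.1949.
At steady state, accumulation factor R = 1/(1 − e^(−kτ)) ≈ 1.2421.
Single-dose peak C₀ = D/Vd = 521/72 ≈ 7.236 mg/L.
Steady-state peak Cmax,ss = C₀·R ≈ 7.236 × 1.2421 ≈ 8.988 mg/L.

9.0 mg/L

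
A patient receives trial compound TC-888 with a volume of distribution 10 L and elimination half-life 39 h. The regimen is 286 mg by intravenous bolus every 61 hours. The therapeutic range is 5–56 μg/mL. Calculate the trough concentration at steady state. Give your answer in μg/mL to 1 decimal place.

14.6 μg/mL

Over one 61-h interval, 61/39 ≈ 1.5641 half-lives elapse, leaving f ≈ 0.3382 of each dose.
Accumulation ratio R = 1/(1 − f) ≈ 1/0.6618 ≈ 1.5110.
Single-dose peak C₀ = D/Vd = 286/10 ≈ 28.600 μg/mL.
Steady-state peak Cmax,ss = C₀·R ≈ 28.600 × 1.5110 ≈ 43.215 μg/mL.
One interval later, Cmin,ss = Cmax,ss·e^(−kτ) ≈ 43.215 × 0.3382 ≈ 14.615 μg/mL.
Trough 14.6 μg/mL vs MEC 5 μg/mL: adequate.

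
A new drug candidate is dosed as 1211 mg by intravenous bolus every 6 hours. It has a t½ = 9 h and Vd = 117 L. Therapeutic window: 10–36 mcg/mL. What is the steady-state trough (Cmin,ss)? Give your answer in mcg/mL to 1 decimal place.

17.6 mcg/mL

Over one 6-h interval, 6/9 ≈ 0.66667 half-lives elapse, leaving f ≈ 0.6300 of each dose.
Single-dose peak C₀ = D/Vd = 1211/117 ≈ 10.350 mcg/mL.
Steady-state trough Cmin,ss = C₀·f/(1−f) ≈ 10.350 × 0.6300/0.3700 ≈ 17.623 mcg/mL.
Trough 17.6 mcg/mL vs MEC 10 mcg/mL: adequate.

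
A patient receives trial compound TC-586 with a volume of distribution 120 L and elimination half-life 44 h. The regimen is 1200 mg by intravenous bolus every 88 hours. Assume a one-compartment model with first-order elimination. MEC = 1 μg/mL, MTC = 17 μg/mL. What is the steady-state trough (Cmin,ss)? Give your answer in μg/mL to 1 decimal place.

3.3 μg/mL

The dosing interval is 2 half-lives, so f = 2^(−2) = 0.25.
At steady state, R = 1/(1 − 0.25) = 4/3.
Single-dose peak C₀ = D/Vd = 1200/120 = 10 μg/mL.
Steady-state peak Cmax,ss = C₀·R = 10 × 4/3 ≈ 13.333 μg/mL.
Steady-state trough Cmin,ss = Cmax,ss·f ≈ 13.333 × 0.25 ≈ 3.333 μg/mL.
Trough 3.3 μg/mL vs MEC 1 μg/mL: adequate.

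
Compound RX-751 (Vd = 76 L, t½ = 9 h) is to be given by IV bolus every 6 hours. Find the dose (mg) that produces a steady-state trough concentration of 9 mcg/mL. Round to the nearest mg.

τ/t½ = 6/9 ≈ 0.66667, so f = (1/2)^(6/9) ≈ 0.629961.
Cmin,ss = (D/Vd)·f/(1−f), so D = Cmin,ss·Vd·(1−f)/f.
D = 9 × 76 × (1−f)/f ≈ 9 × 76 × 0.58740 ≈ 401.78 mg.

402 mg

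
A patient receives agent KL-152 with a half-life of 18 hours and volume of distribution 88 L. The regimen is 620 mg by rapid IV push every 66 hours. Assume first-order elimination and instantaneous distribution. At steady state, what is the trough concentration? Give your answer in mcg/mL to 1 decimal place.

k = ln2/t½ = ln2/18 ≈ 0.038508 h⁻¹; fraction remaining f = e^(−kτ) = e^(−0.038508×66) ≈ 0.0787.
Accumulation ratio R = 1/(1 − f) ≈ 1/0.9213 ≈ 1.0854.
Single-dose peak C₀ = D/Vd = 620/88 ≈ 7.045 mcg/mL.
Steady-state peak Cmax,ss = C₀·R ≈ 7.045 × 1.0854 ≈ 7.647 mcg/mL.
Steady-state trough Cmin,ss = Cmax,ss·f ≈ 7.647 × 0.0787 ≈ 0.602 mcg/mL.

0.6 mcg/mL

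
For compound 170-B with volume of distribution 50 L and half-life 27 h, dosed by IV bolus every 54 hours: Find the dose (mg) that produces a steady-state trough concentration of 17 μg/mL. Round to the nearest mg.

2550 mg

τ/t½ = 54/27 ≈ 2, so f = (1/2)^(54/27) ≈ 0.250000.
Cmin,ss = (D/Vd)·f/(1−f), so D = Cmin,ss·Vd·(1−f)/f.
D = 17 × 50 × (1−f)/f ≈ 17 × 50 × 3.00000 ≈ 2550.00 mg.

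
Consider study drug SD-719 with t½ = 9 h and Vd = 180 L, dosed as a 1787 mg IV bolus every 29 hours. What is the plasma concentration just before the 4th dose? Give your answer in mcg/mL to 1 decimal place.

f = (1/2)^(τ/t½) = (1/2)^(29/9) ≈ 0.1072.
C₀ = D/Vd = 1787/180 ≈ 9.928 mcg/mL.
Before the 4th dose, 3 doses have been given. Superposition: Cmin = C₀·(f + f² + … + f^3).
≈ 9.928 × (0.1072 + 0.0115 + 0.0012) ≈ 9.928 × 0.1199 ≈ 1.190 mcg/mL.

1.2 mcg/mL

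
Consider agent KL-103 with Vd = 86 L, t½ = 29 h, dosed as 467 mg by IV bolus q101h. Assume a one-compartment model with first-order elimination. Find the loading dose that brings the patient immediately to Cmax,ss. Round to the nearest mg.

f = (1/2)^(101/29) ≈ 0.089451; accumulation ratio R = 1/(1−f) ≈ 1.09824.
Loading dose to hit Cmax,ss on first dose: D_load = D_maint·R ≈ 467 × 1.09824 ≈ 512.88 mg.

513 mg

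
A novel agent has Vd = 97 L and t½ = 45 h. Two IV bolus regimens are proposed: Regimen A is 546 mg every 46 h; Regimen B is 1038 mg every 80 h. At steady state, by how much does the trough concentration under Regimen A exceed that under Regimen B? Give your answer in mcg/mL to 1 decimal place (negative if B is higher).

Regimen A: f = (1/2)^(46/45) ≈ 0.4924; Cmin,ss = (546/97)·f/(1−f) ≈ 5.460 mcg/mL.
Regimen B: f = (1/2)^(80/45) ≈ 0.2916; Cmin,ss = (1038/97)·f/(1−f) ≈ 4.405 mcg/mL.
Difference ≈ 5.460 − 4.405 ≈ 1.055 mcg/mL.

1.1 mcg/mL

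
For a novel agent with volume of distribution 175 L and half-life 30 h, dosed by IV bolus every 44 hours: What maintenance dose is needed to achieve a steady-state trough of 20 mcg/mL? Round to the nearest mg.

τ/t½ = 44/30 ≈ 1.4667, so f = (1/2)^(44/30) ≈ 0.361817.
Cmin,ss = (D/Vd)·f/(1−f), so D = Cmin,ss·Vd·(1−f)/f.
D = 20 × 175 × (1−f)/f ≈ 20 × 175 × 1.76383 ≈ 6173.40 mg.

6173 mg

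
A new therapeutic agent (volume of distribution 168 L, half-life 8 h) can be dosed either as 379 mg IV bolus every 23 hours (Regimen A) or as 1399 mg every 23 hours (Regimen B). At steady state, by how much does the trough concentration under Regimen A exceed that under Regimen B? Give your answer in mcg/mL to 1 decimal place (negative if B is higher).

-1.0 mcg/mL

Regimen A: f = (1/2)^(23/8) ≈ 0.1363; Cmin,ss = (379/168)·f/(1−f) ≈ 0.356 mcg/mL.
Regimen B: f = (1/2)^(23/8) ≈ 0.1363; Cmin,ss = (1399/168)·f/(1−f) ≈ 1.314 mcg/mL.
Difference ≈ 0.356 − 1.314 ≈ -0.958 mcg/mL.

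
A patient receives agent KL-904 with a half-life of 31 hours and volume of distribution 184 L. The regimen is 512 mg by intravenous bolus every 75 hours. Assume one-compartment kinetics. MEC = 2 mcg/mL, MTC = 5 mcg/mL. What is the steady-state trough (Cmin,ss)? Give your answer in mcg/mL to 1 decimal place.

k = ln2/t½ = ln2/31 ≈ 0.022360 h⁻¹; fraction remaining f = e^(−kτ) = e^(−0.022360×75) ≈ 0.1869.
At steady state, accumulation factor R = 1/(1 − e^(−kτ)) ≈ 1.2299.
Single-dose peak C₀ = D/Vd = 512/184 ≈ 2.783 mcg/mL.
Cmax,ss = C₀/(1 − f) ≈ 2.783/0.8131 ≈ 3.423 mcg/mL.
Steady-state trough Cmin,ss = Cmax,ss·f ≈ 3.423 × 0.1869 ≈ 0.640 mcg/mL.
Trough 0.6 mcg/mL vs MEC 2 mcg/mL: subtherapeutic.

0.6 mcg/mL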